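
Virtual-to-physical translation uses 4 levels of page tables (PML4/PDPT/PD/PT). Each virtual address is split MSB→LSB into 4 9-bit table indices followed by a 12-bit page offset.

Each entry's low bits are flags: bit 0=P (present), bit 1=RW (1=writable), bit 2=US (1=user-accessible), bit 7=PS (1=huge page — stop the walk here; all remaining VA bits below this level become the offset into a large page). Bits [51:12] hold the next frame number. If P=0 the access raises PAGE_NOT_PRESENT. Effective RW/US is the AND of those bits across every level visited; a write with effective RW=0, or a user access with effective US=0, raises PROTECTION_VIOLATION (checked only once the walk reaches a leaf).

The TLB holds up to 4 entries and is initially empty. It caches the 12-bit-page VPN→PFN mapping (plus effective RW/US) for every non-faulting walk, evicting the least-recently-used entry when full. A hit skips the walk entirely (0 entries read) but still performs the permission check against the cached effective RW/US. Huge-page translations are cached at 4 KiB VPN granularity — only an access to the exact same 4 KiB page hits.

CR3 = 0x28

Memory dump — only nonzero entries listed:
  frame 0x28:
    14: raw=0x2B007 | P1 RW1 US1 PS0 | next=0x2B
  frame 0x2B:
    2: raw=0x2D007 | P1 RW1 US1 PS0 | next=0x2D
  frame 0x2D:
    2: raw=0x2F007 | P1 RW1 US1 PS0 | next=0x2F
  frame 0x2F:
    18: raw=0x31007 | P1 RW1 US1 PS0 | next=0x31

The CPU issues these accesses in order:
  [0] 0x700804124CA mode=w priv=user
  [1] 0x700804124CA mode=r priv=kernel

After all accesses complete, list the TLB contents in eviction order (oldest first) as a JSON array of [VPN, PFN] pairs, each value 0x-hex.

Per-access translation:
#0 VA=0x700804124CA (w,user):
  lvl0: tbl 0x28, slot 14 ⇒ 0x2B007 (P1/RW1/US1/PS0)
  lvl1: tbl 0x2B, slot 2 ⇒ 0x2D007 (P1/RW1/US1/PS0)
  lvl2: tbl 0x2D, slot 2 ⇒ 0x2F007 (P1/RW1/US1/PS0)
  lvl3: tbl 0x2F, slot 18 ⇒ 0x31007 (P1/RW1/US1/PS0)
  ✓ 0x314CA  — 4 lookups
#1 VA=0x700804124CA (r,kernel):
  TLB hit vpn=0x70080412 → PA=0x314CA

TLB: [["0x70080412", "0x31"]]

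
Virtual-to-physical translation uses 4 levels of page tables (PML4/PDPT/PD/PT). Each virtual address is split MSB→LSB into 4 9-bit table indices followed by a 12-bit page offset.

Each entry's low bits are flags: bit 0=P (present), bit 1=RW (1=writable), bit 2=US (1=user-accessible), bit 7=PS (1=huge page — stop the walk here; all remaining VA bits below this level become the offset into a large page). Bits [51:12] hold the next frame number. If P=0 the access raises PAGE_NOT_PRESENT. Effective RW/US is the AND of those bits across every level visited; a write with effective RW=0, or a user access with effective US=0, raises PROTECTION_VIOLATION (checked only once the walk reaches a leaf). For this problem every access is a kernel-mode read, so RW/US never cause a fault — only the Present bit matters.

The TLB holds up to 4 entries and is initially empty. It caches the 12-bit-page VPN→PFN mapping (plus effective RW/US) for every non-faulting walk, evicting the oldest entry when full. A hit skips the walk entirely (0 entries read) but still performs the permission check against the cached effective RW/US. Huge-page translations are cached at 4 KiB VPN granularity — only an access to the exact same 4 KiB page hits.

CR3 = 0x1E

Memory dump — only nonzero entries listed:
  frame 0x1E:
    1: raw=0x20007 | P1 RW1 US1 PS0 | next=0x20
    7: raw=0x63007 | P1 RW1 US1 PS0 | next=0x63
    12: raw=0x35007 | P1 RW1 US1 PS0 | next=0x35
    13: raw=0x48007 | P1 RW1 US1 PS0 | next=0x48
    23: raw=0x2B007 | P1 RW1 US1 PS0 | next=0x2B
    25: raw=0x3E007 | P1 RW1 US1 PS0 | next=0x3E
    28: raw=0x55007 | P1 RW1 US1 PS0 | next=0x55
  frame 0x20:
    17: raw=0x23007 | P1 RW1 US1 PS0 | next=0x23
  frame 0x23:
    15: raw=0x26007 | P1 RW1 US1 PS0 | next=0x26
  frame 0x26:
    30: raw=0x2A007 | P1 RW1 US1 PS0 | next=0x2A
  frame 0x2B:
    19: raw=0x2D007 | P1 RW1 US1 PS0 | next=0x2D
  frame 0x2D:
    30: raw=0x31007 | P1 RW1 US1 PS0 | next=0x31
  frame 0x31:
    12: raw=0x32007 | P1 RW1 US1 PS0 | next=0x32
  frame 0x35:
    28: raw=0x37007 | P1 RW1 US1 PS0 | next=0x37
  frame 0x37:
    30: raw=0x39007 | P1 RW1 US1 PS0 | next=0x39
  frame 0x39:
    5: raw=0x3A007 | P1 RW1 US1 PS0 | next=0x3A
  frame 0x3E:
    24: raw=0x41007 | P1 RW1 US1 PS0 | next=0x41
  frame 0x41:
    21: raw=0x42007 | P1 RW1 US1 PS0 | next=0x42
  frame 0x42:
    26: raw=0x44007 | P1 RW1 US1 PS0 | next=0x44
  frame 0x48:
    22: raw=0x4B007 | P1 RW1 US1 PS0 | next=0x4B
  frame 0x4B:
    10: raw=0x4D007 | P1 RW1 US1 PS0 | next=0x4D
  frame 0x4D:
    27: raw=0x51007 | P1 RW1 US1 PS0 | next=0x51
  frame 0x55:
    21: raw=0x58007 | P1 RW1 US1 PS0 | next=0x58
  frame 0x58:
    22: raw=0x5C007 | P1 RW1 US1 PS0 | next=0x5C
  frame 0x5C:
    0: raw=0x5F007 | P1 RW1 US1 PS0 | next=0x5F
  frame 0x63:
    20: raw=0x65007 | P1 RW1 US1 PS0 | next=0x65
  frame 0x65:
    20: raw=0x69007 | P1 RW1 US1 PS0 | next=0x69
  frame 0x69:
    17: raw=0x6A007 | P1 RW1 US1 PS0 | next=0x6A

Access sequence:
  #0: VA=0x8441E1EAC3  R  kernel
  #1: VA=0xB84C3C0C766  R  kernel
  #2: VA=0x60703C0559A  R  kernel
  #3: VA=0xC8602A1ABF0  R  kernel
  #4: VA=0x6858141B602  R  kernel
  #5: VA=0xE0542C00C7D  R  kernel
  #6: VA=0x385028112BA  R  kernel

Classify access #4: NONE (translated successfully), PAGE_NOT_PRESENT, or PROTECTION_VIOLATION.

Walk each access:
#0 VA=0x8441E1EAC3 (r,kernel):
  lvl0: tbl 0x1E, slot 1 ⇒ 0x20007 (P1/RW1/US1/PS0)
  lvl1: tbl 0x20, slot 17 ⇒ 0x23007 (P1/RW1/US1/PS0)
  lvl2: tbl 0x23, slot 15 ⇒ 0x26007 (P1/RW1/US1/PS0)
  lvl3: tbl 0x26, slot 30 ⇒ 0x2A007 (P1/RW1/US1/PS0)
  ✓ 0x2AAC3  — 4 lookups
#1 VA=0xB84C3C0C766 (r,kernel):
  lvl0: tbl 0x1E, slot 23 ⇒ 0x2B007 (P1/RW1/US1/PS0)
  lvl1: tbl 0x2B, slot 19 ⇒ 0x2D007 (P1/RW1/US1/PS0)
  lvl2: tbl 0x2D, slot 30 ⇒ 0x31007 (P1/RW1/US1/PS0)
  lvl3: tbl 0x31, slot 12 ⇒ 0x32007 (P1/RW1/US1/PS0)
  ✓ 0x32766  — 4 lookups
#2 VA=0x60703C0559A (r,kernel):
  lvl0: tbl 0x1E, slot 12 ⇒ 0x35007 (P1/RW1/US1/PS0)
  lvl1: tbl 0x35, slot 28 ⇒ 0x37007 (P1/RW1/US1/PS0)
  lvl2: tbl 0x37, slot 30 ⇒ 0x39007 (P1/RW1/US1/PS0)
  lvl3: tbl 0x39, slot 5 ⇒ 0x3A007 (P1/RW1/US1/PS0)
  ✓ 0x3A59A  — 4 lookups
#3 VA=0xC8602A1ABF0 (r,kernel):
  lvl0: tbl 0x1E, slot 25 ⇒ 0x3E007 (P1/RW1/US1/PS0)
  lvl1: tbl 0x3E, slot 24 ⇒ 0x41007 (P1/RW1/US1/PS0)
  lvl2: tbl 0x41, slot 21 ⇒ 0x42007 (P1/RW1/US1/PS0)
  lvl3: tbl 0x42, slot 26 ⇒ 0x44007 (P1/RW1/US1/PS0)
  ✓ 0x44BF0  — 4 lookups
#4 VA=0x6858141B602 (r,kernel):
  lvl0: tbl 0x1E, slot 13 ⇒ 0x48007 (P1/RW1/US1/PS0)
  lvl1: tbl 0x48, slot 22 ⇒ 0x4B007 (P1/RW1/US1/PS0)
  lvl2: tbl 0x4B, slot 10 ⇒ 0x4D007 (P1/RW1/US1/PS0)
  lvl3: tbl 0x4D, slot 27 ⇒ 0x51007 (P1/RW1/US1/PS0)
  ✓ 0x51602  — 4 lookups
#5 VA=0xE0542C00C7D (r,kernel):
  lvl0: tbl 0x1E, slot 28 ⇒ 0x55007 (P1/RW1/US1/PS0)
  lvl1: tbl 0x55, slot 21 ⇒ 0x58007 (P1/RW1/US1/PS0)
  lvl2: tbl 0x58, slot 22 ⇒ 0x5C007 (P1/RW1/US1/PS0)
  lvl3: tbl 0x5C, slot 0 ⇒ 0x5F007 (P1/RW1/US1/PS0)
  ✓ 0x5FC7D  — 4 lookups
#6 VA=0x385028112BA (r,kernel):
  lvl0: tbl 0x1E, slot 7 ⇒ 0x63007 (P1/RW1/US1/PS0)
  lvl1: tbl 0x63, slot 20 ⇒ 0x65007 (P1/RW1/US1/PS0)
  lvl2: tbl 0x65, slot 20 ⇒ 0x69007 (P1/RW1/US1/PS0)
  lvl3: tbl 0x69, slot 17 ⇒ 0x6A007 (P1/RW1/US1/PS0)
  ✓ 0x6A2BA  — 4 lookups

Access #4 fault: NONE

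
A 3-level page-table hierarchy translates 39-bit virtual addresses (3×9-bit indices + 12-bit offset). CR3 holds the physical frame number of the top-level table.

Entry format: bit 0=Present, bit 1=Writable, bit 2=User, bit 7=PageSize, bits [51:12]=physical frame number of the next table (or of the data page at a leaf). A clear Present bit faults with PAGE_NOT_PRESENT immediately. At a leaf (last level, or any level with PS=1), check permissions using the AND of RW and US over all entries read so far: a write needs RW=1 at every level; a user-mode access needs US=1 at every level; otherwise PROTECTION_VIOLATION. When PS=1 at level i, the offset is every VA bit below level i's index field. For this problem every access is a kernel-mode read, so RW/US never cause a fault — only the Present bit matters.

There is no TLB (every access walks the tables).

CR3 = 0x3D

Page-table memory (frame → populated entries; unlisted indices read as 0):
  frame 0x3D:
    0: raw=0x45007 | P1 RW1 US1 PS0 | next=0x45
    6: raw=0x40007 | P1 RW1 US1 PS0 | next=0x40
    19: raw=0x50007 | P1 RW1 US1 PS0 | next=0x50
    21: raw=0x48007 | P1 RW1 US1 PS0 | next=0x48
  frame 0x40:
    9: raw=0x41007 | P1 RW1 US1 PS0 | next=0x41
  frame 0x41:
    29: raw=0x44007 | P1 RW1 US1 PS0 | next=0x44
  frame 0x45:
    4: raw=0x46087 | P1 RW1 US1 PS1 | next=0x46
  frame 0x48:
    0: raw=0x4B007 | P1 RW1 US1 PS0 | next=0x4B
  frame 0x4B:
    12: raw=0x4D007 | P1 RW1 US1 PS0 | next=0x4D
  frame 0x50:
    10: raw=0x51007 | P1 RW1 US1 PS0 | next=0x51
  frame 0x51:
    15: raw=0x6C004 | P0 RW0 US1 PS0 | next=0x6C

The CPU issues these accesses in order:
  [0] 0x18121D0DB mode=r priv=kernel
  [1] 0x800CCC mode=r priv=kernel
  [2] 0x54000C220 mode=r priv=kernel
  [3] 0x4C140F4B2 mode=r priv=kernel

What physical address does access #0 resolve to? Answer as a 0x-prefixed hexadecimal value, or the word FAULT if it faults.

Per-access translation:
#0 VA=0x18121D0DB (r,kernel):
  [0] read 0x3D idx=6: raw=0x40007 flags P=1 W=1 U=1 S=0
  [1] read 0x40 idx=9: raw=0x41007 flags P=1 W=1 U=1 S=0
  [2] read 0x41 idx=29: raw=0x44007 flags P=1 W=1 U=1 S=0
  ✓ 0x440DB  — 3 lookups
#1 VA=0x800CCC (r,kernel):
  [0] read 0x3D idx=0: raw=0x45007 flags P=1 W=1 U=1 S=0
  [1] read 0x45 idx=4: raw=0x46087 flags P=1 W=1 U=1 S=1
  ✓ 0x46CCC (huge @L1)  — 2 lookups
#2 VA=0x54000C220 (r,kernel):
  [0] read 0x3D idx=21: raw=0x48007 flags P=1 W=1 U=1 S=0
  [1] read 0x48 idx=0: raw=0x4B007 flags P=1 W=1 U=1 S=0
  [2] read 0x4B idx=12: raw=0x4D007 flags P=1 W=1 U=1 S=0
  ✓ 0x4D220  — 3 lookups
#3 VA=0x4C140F4B2 (r,kernel):
  [0] read 0x3D idx=19: raw=0x50007 flags P=1 W=1 U=1 S=0
  [1] read 0x50 idx=10: raw=0x51007 flags P=1 W=1 U=1 S=0
  [2] read 0x51 idx=15: raw=0x6C004 flags P=0 W=0 U=1 S=0
  ✗ PAGE_NOT_PRESENT  [3 reads]

Access #0 PA: 0x440DB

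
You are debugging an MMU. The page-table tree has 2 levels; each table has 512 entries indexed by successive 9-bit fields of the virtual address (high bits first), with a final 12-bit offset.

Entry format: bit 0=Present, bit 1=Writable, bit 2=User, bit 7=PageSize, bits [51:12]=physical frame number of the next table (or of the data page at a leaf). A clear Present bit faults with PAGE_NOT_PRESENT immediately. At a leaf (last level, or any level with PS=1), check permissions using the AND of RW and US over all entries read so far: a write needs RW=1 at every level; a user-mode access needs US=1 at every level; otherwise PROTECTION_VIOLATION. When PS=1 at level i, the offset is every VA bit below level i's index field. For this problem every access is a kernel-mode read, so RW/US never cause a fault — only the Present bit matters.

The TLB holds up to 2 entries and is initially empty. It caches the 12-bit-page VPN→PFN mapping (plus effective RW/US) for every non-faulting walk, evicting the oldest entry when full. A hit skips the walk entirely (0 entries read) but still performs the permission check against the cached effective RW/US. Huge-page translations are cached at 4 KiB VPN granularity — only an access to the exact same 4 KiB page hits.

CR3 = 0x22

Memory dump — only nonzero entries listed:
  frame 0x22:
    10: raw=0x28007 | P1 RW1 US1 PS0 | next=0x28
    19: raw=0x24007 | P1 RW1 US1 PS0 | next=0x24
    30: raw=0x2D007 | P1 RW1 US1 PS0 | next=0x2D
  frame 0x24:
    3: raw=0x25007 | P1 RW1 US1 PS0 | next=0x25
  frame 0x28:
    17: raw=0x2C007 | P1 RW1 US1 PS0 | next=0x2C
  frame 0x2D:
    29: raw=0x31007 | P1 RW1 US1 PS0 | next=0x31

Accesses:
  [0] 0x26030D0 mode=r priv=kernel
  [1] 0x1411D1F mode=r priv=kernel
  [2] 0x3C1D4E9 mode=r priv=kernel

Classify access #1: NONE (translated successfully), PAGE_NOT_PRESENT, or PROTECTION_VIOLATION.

Per-access translation:
#0 VA=0x26030D0 (r,kernel):
  L0 @0x22[19] → 0x24007  P=1,RW=1,US=1,PS=0
  L1 @0x24[3] → 0x25007  P=1,RW=1,US=1,PS=0
  ⇒ phys 0x250D0  [2 reads]
#1 VA=0x1411D1F (r,kernel):
  L0 @0x22[10] → 0x28007  P=1,RW=1,US=1,PS=0
  L1 @0x28[17] → 0x2C007  P=1,RW=1,US=1,PS=0
  ⇒ phys 0x2CD1F  [2 reads]
#2 VA=0x3C1D4E9 (r,kernel):
  L0 @0x22[30] → 0x2D007  P=1,RW=1,US=1,PS=0
  L1 @0x2D[29] → 0x31007  P=1,RW=1,US=1,PS=0
  ⇒ phys 0x314E9  [2 reads]

Access #1 fault: NONE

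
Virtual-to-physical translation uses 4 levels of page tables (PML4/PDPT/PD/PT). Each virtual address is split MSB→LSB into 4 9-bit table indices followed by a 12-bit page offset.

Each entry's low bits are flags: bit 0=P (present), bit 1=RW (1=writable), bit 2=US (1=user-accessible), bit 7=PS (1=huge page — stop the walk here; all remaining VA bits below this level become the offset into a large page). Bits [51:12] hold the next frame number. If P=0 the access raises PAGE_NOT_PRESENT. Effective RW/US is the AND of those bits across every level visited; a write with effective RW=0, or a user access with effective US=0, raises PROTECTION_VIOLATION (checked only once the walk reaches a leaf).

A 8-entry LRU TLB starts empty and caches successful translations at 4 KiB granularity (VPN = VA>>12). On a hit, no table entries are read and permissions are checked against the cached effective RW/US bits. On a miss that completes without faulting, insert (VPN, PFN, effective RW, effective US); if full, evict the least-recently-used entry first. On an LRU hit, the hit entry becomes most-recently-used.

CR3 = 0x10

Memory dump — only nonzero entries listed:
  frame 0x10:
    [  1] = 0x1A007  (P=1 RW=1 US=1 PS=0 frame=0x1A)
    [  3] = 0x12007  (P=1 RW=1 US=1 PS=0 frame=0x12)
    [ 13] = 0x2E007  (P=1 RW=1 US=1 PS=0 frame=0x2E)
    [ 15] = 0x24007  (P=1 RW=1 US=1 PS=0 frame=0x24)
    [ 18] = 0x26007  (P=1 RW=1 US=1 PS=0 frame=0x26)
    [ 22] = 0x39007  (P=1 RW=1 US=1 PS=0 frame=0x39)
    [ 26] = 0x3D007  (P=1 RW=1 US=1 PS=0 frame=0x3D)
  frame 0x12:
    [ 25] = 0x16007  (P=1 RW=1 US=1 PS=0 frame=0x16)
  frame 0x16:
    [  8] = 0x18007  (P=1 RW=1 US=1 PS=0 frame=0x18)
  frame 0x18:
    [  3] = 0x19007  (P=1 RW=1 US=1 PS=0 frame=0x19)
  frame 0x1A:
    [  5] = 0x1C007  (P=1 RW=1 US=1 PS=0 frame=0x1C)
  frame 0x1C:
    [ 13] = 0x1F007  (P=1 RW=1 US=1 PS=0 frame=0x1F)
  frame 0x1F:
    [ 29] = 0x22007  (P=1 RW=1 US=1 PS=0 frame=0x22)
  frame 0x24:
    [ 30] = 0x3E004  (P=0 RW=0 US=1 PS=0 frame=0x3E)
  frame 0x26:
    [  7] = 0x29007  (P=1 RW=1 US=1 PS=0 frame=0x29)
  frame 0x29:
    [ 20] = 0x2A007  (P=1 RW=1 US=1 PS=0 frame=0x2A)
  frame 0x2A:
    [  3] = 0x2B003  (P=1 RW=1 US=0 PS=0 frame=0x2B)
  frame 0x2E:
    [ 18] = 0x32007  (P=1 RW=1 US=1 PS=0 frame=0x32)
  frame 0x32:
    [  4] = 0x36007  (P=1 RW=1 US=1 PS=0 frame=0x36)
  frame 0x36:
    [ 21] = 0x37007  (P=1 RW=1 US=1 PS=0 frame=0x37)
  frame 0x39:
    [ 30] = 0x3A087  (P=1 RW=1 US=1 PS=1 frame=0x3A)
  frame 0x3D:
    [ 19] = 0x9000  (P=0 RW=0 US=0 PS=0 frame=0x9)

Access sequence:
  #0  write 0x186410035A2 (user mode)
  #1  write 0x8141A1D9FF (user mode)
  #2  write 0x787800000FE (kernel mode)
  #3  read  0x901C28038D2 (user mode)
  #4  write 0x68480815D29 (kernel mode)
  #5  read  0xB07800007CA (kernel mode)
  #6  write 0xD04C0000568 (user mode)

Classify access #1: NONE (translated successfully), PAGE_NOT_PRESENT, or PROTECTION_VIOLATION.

Per-access translation:
#0 VA=0x186410035A2 (w,user):
  L0 @0x10[3] → 0x12007  P=1,RW=1,US=1,PS=0
  L1 @0x12[25] → 0x16007  P=1,RW=1,US=1,PS=0
  L2 @0x16[8] → 0x18007  P=1,RW=1,US=1,PS=0
  L3 @0x18[3] → 0x19007  P=1,RW=1,US=1,PS=0
  ✓ 0x195A2  — 4 lookups
#1 VA=0x8141A1D9FF (w,user):
  L0 @0x10[1] → 0x1A007  P=1,RW=1,US=1,PS=0
  L1 @0x1A[5] → 0x1C007  P=1,RW=1,US=1,PS=0
  L2 @0x1C[13] → 0x1F007  P=1,RW=1,US=1,PS=0
  L3 @0x1F[29] → 0x22007  P=1,RW=1,US=1,PS=0
  ✓ 0x229FF  — 4 lookups
#2 VA=0x787800000FE (w,kernel):
  L0 @0x10[15] → 0x24007  P=1,RW=1,US=1,PS=0
  L1 @0x24[30] → 0x3E004  P=0,RW=0,US=1,PS=0
  ⇒ fault: PAGE_NOT_PRESENT  — 2 lookups
#3 VA=0x901C28038D2 (r,user):
  L0 @0x10[18] → 0x26007  P=1,RW=1,US=1,PS=0
  L1 @0x26[7] → 0x29007  P=1,RW=1,US=1,PS=0
  L2 @0x29[20] → 0x2A007  P=1,RW=1,US=1,PS=0
  L3 @0x2A[3] → 0x2B003  P=1,RW=1,US=0,PS=0
  ⇒ fault: PROTECTION_VIOLATION  — 4 lookups
#4 VA=0x68480815D29 (w,kernel):
  L0 @0x10[13] → 0x2E007  P=1,RW=1,US=1,PS=0
  L1 @0x2E[18] → 0x32007  P=1,RW=1,US=1,PS=0
  L2 @0x32[4] → 0x36007  P=1,RW=1,US=1,PS=0
  L3 @0x36[21] → 0x37007  P=1,RW=1,US=1,PS=0
  ✓ 0x37D29  — 4 lookups
#5 VA=0xB07800007CA (r,kernel):
  L0 @0x10[22] → 0x39007  P=1,RW=1,US=1,PS=0
  L1 @0x39[30] → 0x3A087  P=1,RW=1,US=1,PS=1
  ✓ 0x3A7CA (huge @L1)  — 2 lookups
#6 VA=0xD04C0000568 (w,user):
  L0 @0x10[26] → 0x3D007  P=1,RW=1,US=1,PS=0
  L1 @0x3D[19] → 0x9000  P=0,RW=0,US=0,PS=0
  ⇒ fault: PAGE_NOT_PRESENT  — 2 lookups

Access #1 fault: NONE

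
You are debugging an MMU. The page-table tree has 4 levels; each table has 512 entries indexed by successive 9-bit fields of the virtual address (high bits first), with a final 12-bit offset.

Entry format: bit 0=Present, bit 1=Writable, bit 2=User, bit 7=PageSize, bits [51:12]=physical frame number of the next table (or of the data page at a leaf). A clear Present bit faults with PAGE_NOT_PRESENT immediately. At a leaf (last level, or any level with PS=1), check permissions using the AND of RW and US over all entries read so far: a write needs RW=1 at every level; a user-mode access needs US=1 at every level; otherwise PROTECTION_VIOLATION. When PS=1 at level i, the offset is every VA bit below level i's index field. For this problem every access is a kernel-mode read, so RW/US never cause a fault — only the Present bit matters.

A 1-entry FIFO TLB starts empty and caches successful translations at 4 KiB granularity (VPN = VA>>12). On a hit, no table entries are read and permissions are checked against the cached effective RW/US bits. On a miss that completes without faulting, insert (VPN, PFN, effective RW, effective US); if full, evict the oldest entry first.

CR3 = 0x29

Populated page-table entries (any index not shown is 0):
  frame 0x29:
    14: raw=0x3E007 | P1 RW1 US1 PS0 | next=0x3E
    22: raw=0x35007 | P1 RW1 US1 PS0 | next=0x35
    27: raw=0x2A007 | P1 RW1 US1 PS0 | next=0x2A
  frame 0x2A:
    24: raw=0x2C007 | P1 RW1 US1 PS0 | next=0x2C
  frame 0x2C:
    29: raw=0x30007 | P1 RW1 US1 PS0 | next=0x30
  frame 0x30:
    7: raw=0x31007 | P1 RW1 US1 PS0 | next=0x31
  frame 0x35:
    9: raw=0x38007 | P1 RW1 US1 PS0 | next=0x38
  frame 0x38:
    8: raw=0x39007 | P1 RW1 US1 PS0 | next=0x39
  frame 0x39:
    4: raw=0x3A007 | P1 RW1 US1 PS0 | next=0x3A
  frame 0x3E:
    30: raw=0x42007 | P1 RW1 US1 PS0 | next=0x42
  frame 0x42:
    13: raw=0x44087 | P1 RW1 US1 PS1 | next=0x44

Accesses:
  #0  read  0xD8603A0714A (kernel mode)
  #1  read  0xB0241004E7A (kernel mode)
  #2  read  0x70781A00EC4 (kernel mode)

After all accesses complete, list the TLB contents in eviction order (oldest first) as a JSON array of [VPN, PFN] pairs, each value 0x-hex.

Per-access translation:
#0 VA=0xD8603A0714A (r,kernel):
  L0: frame=0x29 idx=27 entry=0x2A007 [P=1 RW=1 US=1 PS=0]
  L1: frame=0x2A idx=24 entry=0x2C007 [P=1 RW=1 US=1 PS=0]
  L2: frame=0x2C idx=29 entry=0x30007 [P=1 RW=1 US=1 PS=0]
  L3: frame=0x30 idx=7 entry=0x31007 [P=1 RW=1 US=1 PS=0]
  ✓ 0x3114A  — 4 lookups
#1 VA=0xB0241004E7A (r,kernel):
  L0: frame=0x29 idx=22 entry=0x35007 [P=1 RW=1 US=1 PS=0]
  L1: frame=0x35 idx=9 entry=0x38007 [P=1 RW=1 US=1 PS=0]
  L2: frame=0x38 idx=8 entry=0x39007 [P=1 RW=1 US=1 PS=0]
  L3: frame=0x39 idx=4 entry=0x3A007 [P=1 RW=1 US=1 PS=0]
  ✓ 0x3AE7A  — 4 lookups
#2 VA=0x70781A00EC4 (r,kernel):
  L0: frame=0x29 idx=14 entry=0x3E007 [P=1 RW=1 US=1 PS=0]
  L1: frame=0x3E idx=30 entry=0x42007 [P=1 RW=1 US=1 PS=0]
  L2: frame=0x42 idx=13 entry=0x44087 [P=1 RW=1 US=1 PS=1]
  ✓ 0x44EC4 (huge @L2)  — 3 lookups

TLB: [["0x70781A00", "0x44"]]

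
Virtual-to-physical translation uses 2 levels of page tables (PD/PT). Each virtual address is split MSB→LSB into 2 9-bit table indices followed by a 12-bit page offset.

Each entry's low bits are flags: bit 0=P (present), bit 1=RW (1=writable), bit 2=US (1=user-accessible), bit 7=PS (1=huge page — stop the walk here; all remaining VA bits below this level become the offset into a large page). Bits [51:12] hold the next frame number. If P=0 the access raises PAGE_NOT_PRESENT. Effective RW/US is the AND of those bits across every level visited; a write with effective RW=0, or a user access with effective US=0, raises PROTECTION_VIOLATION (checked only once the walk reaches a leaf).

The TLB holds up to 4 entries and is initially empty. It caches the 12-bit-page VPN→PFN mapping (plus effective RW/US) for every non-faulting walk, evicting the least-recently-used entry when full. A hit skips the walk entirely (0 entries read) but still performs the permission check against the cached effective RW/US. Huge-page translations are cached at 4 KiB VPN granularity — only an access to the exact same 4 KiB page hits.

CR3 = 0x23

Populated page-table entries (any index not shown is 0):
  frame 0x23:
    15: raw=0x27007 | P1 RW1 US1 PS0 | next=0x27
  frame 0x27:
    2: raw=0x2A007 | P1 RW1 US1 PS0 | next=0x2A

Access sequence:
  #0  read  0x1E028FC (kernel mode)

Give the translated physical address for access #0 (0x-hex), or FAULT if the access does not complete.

Per-access translation:
#0 VA=0x1E028FC (r,kernel):
  lvl0: tbl 0x23, slot 15 ⇒ 0x27007 (P1/RW1/US1/PS0)
  lvl1: tbl 0x27, slot 2 ⇒ 0x2A007 (P1/RW1/US1/PS0)
  ✓ 0x2A8FC  — 2 lookups

Access #0 PA: 0x2A8FC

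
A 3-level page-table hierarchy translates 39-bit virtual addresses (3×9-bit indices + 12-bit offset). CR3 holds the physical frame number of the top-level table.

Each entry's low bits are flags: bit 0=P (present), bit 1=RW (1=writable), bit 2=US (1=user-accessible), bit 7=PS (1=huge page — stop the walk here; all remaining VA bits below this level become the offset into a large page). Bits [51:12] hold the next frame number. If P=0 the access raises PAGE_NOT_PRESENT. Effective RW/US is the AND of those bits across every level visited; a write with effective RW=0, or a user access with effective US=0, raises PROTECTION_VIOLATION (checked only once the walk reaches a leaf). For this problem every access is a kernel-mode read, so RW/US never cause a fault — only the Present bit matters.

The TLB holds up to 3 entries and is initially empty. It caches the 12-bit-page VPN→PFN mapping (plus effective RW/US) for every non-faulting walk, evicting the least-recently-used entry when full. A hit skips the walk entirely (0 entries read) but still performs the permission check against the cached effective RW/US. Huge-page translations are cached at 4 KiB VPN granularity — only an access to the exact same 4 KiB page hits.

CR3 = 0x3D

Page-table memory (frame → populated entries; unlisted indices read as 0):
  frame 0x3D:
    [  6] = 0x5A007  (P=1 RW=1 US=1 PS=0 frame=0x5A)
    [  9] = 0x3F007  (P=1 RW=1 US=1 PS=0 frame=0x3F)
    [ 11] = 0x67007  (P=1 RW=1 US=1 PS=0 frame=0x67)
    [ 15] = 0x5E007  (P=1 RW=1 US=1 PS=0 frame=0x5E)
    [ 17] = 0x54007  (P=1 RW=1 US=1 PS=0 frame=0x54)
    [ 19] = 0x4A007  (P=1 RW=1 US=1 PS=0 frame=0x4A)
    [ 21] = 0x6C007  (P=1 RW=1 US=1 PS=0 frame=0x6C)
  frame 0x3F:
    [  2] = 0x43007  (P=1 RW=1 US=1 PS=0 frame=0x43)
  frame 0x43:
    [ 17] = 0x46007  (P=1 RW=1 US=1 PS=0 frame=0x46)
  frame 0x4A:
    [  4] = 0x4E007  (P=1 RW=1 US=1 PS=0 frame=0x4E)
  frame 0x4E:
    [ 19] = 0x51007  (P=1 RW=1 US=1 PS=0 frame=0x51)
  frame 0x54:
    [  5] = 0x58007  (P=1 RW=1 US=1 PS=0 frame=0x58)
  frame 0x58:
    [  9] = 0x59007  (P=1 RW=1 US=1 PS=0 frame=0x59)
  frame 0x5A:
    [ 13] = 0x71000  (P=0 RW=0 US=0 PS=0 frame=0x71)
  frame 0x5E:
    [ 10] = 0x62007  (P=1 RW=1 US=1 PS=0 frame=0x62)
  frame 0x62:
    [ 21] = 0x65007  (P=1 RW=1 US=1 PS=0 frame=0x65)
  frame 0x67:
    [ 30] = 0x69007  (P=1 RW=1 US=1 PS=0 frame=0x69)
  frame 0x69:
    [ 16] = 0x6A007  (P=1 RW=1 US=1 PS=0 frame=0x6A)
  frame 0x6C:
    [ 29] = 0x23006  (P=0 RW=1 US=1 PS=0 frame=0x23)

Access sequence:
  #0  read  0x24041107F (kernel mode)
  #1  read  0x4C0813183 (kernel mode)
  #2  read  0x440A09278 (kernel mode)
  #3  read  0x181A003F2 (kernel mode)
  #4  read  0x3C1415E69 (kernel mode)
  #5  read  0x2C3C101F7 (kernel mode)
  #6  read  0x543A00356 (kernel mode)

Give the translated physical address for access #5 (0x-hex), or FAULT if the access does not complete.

Walk each access:
#0 VA=0x24041107F (r,kernel):
  [0] read 0x3D idx=9: raw=0x3F007 flags P=1 W=1 U=1 S=0
  [1] read 0x3F idx=2: raw=0x43007 flags P=1 W=1 U=1 S=0
  [2] read 0x43 idx=17: raw=0x46007 flags P=1 W=1 U=1 S=0
  ⇒ phys 0x4607F  [3 reads]
#1 VA=0x4C0813183 (r,kernel):
  [0] read 0x3D idx=19: raw=0x4A007 flags P=1 W=1 U=1 S=0
  [1] read 0x4A idx=4: raw=0x4E007 flags P=1 W=1 U=1 S=0
  [2] read 0x4E idx=19: raw=0x51007 flags P=1 W=1 U=1 S=0
  ⇒ phys 0x51183  [3 reads]
#2 VA=0x440A09278 (r,kernel):
  [0] read 0x3D idx=17: raw=0x54007 flags P=1 W=1 U=1 S=0
  [1] read 0x54 idx=5: raw=0x58007 flags P=1 W=1 U=1 S=0
  [2] read 0x58 idx=9: raw=0x59007 flags P=1 W=1 U=1 S=0
  ⇒ phys 0x59278  [3 reads]
#3 VA=0x181A003F2 (r,kernel):
  [0] read 0x3D idx=6: raw=0x5A007 flags P=1 W=1 U=1 S=0
  [1] read 0x5A idx=13: raw=0x71000 flags P=0 W=0 U=0 S=0
  → PAGE_NOT_PRESENT  (2 entries read)
#4 VA=0x3C1415E69 (r,kernel):
  [0] read 0x3D idx=15: raw=0x5E007 flags P=1 W=1 U=1 S=0
  [1] read 0x5E idx=10: raw=0x62007 flags P=1 W=1 U=1 S=0
  [2] read 0x62 idx=21: raw=0x65007 flags P=1 W=1 U=1 S=0
  ⇒ phys 0x65E69  [3 reads]
#5 VA=0x2C3C101F7 (r,kernel):
  [0] read 0x3D idx=11: raw=0x67007 flags P=1 W=1 U=1 S=0
  [1] read 0x67 idx=30: raw=0x69007 flags P=1 W=1 U=1 S=0
  [2] read 0x69 idx=16: raw=0x6A007 flags P=1 W=1 U=1 S=0
  ⇒ phys 0x6A1F7  [3 reads]
#6 VA=0x543A00356 (r,kernel):
  [0] read 0x3D idx=21: raw=0x6C007 flags P=1 W=1 U=1 S=0
  [1] read 0x6C idx=29: raw=0x23006 flags P=0 W=1 U=1 S=0
  → PAGE_NOT_PRESENT  (2 entries read)

Access #5 PA: 0x6A1F7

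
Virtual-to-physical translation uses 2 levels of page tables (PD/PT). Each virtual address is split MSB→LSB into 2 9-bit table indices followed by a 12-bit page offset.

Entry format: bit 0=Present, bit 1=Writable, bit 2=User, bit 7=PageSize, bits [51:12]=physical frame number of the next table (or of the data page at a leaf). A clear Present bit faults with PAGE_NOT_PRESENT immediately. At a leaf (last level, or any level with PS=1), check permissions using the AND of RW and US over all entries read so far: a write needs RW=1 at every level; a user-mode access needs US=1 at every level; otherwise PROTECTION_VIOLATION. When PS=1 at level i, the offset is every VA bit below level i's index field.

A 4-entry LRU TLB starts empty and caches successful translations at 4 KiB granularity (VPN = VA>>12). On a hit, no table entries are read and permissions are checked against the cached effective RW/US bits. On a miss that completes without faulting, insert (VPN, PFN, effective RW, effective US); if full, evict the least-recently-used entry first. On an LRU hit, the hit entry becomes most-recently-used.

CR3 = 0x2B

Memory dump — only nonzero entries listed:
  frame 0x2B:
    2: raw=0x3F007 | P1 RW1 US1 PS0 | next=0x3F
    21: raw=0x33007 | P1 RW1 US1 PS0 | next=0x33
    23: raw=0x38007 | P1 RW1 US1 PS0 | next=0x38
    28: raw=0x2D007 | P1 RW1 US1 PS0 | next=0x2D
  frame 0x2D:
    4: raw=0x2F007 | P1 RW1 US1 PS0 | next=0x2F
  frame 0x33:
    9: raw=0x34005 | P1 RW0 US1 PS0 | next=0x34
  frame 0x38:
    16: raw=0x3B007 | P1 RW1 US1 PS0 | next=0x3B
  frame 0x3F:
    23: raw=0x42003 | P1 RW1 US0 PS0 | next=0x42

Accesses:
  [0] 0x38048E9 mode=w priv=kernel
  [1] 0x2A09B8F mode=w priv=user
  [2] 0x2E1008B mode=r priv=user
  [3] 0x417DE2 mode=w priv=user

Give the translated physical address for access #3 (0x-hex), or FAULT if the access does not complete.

Trace:
#0 VA=0x38048E9 (w,kernel):
  lvl0: tbl 0x2B, slot 28 ⇒ 0x2D007 (P1/RW1/US1/PS0)
  lvl1: tbl 0x2D, slot 4 ⇒ 0x2F007 (P1/RW1/US1/PS0)
  → PA=0x2F8E9  (2 entries read)
#1 VA=0x2A09B8F (w,user):
  lvl0: tbl 0x2B, slot 21 ⇒ 0x33007 (P1/RW1/US1/PS0)
  lvl1: tbl 0x33, slot 9 ⇒ 0x34005 (P1/RW0/US1/PS0)
  → PROTECTION_VIOLATION  (2 entries read)
#2 VA=0x2E1008B (r,user):
  lvl0: tbl 0x2B, slot 23 ⇒ 0x38007 (P1/RW1/US1/PS0)
  lvl1: tbl 0x38, slot 16 ⇒ 0x3B007 (P1/RW1/US1/PS0)
  → PA=0x3B08B  (2 entries read)
#3 VA=0x417DE2 (w,user):
  lvl0: tbl 0x2B, slot 2 ⇒ 0x3F007 (P1/RW1/US1/PS0)
  lvl1: tbl 0x3F, slot 23 ⇒ 0x42003 (P1/RW1/US0/PS0)
  → PROTECTION_VIOLATION  (2 entries read)

Access #3 PA: FAULT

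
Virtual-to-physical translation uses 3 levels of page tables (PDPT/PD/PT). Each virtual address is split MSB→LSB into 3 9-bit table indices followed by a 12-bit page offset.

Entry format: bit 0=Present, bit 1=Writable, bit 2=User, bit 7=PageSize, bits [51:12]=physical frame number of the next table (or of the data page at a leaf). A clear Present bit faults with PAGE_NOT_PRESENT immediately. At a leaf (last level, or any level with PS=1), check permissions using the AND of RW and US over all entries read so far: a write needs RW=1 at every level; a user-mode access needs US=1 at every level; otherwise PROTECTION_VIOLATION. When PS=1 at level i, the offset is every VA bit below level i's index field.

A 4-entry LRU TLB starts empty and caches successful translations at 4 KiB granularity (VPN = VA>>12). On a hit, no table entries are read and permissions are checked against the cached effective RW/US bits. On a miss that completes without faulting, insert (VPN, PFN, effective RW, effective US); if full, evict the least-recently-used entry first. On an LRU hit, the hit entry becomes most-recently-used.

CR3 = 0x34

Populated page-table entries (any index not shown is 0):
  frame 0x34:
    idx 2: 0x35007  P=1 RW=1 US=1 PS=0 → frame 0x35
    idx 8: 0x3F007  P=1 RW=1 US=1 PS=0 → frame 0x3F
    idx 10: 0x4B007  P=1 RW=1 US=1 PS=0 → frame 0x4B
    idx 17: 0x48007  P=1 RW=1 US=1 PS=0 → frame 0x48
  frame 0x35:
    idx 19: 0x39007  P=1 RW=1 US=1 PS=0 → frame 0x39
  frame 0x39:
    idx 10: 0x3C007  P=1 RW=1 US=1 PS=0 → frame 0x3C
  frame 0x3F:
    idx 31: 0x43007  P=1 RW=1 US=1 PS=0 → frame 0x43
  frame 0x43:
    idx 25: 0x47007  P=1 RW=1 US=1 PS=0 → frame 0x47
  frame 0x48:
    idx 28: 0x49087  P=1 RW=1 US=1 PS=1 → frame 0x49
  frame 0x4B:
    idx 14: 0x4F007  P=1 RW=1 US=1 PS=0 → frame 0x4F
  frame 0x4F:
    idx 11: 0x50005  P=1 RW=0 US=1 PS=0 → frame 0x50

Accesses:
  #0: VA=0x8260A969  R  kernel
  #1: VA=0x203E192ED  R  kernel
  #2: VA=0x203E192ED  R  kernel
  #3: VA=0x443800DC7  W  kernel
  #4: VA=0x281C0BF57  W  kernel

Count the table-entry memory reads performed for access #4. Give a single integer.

Per-access translation:
#0 VA=0x8260A969 (r,kernel):
  lvl0: tbl 0x34, slot 2 ⇒ 0x35007 (P1/RW1/US1/PS0)
  lvl1: tbl 0x35, slot 19 ⇒ 0x39007 (P1/RW1/US1/PS0)
  lvl2: tbl 0x39, slot 10 ⇒ 0x3C007 (P1/RW1/US1/PS0)
  ✓ 0x3C969  — 3 lookups
#1 VA=0x203E192ED (r,kernel):
  lvl0: tbl 0x34, slot 8 ⇒ 0x3F007 (P1/RW1/US1/PS0)
  lvl1: tbl 0x3F, slot 31 ⇒ 0x43007 (P1/RW1/US1/PS0)
  lvl2: tbl 0x43, slot 25 ⇒ 0x47007 (P1/RW1/US1/PS0)
  ✓ 0x472ED  — 3 lookups
#2 VA=0x203E192ED (r,kernel):
  TLB hit vpn=0x203E19 → PA=0x472ED
#3 VA=0x443800DC7 (w,kernel):
  lvl0: tbl 0x34, slot 17 ⇒ 0x48007 (P1/RW1/US1/PS0)
  lvl1: tbl 0x48, slot 28 ⇒ 0x49087 (P1/RW1/US1/PS1)
  ✓ 0x49DC7 (huge @L1)  — 2 lookups
#4 VA=0x281C0BF57 (w,kernel):
  lvl0: tbl 0x34, slot 10 ⇒ 0x4B007 (P1/RW1/US1/PS0)
  lvl1: tbl 0x4B, slot 14 ⇒ 0x4F007 (P1/RW1/US1/PS0)
  lvl2: tbl 0x4F, slot 11 ⇒ 0x50005 (P1/RW0/US1/PS0)
  ✗ PROTECTION_VIOLATION  [3 reads]

Entries read for #4: 3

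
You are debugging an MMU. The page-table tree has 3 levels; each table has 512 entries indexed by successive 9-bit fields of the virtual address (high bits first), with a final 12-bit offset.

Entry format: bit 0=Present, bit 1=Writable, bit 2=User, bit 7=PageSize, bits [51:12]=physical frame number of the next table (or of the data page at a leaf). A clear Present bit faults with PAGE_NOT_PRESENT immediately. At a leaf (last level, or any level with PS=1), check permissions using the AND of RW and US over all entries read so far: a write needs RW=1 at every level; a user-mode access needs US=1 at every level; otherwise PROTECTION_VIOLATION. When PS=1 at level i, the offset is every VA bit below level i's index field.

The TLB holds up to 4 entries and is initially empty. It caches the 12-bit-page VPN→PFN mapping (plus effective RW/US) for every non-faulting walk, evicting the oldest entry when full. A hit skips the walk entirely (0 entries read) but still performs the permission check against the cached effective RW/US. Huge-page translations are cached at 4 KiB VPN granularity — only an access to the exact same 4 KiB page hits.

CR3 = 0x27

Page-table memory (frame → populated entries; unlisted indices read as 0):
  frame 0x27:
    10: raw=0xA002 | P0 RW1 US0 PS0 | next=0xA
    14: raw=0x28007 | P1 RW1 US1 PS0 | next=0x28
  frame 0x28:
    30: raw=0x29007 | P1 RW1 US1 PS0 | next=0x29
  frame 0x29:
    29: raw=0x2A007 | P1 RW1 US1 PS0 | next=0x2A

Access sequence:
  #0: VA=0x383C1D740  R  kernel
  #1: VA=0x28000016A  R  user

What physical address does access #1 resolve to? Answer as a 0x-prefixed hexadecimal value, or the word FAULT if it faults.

Per-access translation:
#0 VA=0x383C1D740 (r,kernel):
  lvl0: tbl 0x27, slot 14 ⇒ 0x28007 (P1/RW1/US1/PS0)
  lvl1: tbl 0x28, slot 30 ⇒ 0x29007 (P1/RW1/US1/PS0)
  lvl2: tbl 0x29, slot 29 ⇒ 0x2A007 (P1/RW1/US1/PS0)
  ⇒ phys 0x2A740  [3 reads]
#1 VA=0x28000016A (r,user):
  lvl0: tbl 0x27, slot 10 ⇒ 0xA002 (P0/RW1/US0/PS0)
  ✗ PAGE_NOT_PRESENT  [1 reads]

Access #1 PA: FAULT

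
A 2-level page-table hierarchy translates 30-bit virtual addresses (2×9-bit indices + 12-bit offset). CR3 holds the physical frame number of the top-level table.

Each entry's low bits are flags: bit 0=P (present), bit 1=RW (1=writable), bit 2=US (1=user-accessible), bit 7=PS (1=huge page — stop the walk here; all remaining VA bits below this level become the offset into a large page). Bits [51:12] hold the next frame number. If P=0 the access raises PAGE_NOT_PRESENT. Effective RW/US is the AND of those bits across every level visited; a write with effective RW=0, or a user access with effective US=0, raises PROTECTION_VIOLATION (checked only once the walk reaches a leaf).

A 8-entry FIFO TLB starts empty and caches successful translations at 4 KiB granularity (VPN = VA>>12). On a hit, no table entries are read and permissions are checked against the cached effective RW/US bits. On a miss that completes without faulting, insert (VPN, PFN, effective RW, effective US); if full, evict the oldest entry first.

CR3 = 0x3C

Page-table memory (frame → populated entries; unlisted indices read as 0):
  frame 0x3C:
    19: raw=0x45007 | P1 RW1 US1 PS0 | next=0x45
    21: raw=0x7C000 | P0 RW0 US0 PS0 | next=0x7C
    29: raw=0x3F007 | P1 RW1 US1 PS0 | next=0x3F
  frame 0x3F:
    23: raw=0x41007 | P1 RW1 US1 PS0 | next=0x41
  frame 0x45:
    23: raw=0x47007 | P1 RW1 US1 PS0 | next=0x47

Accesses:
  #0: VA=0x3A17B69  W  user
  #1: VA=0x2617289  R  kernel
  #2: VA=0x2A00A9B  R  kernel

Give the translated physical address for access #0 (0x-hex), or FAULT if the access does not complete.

Walk each access:
#0 VA=0x3A17B69 (w,user):
  lvl0: tbl 0x3C, slot 29 ⇒ 0x3F007 (P1/RW1/US1/PS0)
  lvl1: tbl 0x3F, slot 23 ⇒ 0x41007 (P1/RW1/US1/PS0)
  ✓ 0x41B69  — 2 lookups
#1 VA=0x2617289 (r,kernel):
  lvl0: tbl 0x3C, slot 19 ⇒ 0x45007 (P1/RW1/US1/PS0)
  lvl1: tbl 0x45, slot 23 ⇒ 0x47007 (P1/RW1/US1/PS0)
  ✓ 0x47289  — 2 lookups
#2 VA=0x2A00A9B (r,kernel):
  lvl0: tbl 0x3C, slot 21 ⇒ 0x7C000 (P0/RW0/US0/PS0)
  → PAGE_NOT_PRESENT  (1 entries read)

Access #0 PA: 0x41B69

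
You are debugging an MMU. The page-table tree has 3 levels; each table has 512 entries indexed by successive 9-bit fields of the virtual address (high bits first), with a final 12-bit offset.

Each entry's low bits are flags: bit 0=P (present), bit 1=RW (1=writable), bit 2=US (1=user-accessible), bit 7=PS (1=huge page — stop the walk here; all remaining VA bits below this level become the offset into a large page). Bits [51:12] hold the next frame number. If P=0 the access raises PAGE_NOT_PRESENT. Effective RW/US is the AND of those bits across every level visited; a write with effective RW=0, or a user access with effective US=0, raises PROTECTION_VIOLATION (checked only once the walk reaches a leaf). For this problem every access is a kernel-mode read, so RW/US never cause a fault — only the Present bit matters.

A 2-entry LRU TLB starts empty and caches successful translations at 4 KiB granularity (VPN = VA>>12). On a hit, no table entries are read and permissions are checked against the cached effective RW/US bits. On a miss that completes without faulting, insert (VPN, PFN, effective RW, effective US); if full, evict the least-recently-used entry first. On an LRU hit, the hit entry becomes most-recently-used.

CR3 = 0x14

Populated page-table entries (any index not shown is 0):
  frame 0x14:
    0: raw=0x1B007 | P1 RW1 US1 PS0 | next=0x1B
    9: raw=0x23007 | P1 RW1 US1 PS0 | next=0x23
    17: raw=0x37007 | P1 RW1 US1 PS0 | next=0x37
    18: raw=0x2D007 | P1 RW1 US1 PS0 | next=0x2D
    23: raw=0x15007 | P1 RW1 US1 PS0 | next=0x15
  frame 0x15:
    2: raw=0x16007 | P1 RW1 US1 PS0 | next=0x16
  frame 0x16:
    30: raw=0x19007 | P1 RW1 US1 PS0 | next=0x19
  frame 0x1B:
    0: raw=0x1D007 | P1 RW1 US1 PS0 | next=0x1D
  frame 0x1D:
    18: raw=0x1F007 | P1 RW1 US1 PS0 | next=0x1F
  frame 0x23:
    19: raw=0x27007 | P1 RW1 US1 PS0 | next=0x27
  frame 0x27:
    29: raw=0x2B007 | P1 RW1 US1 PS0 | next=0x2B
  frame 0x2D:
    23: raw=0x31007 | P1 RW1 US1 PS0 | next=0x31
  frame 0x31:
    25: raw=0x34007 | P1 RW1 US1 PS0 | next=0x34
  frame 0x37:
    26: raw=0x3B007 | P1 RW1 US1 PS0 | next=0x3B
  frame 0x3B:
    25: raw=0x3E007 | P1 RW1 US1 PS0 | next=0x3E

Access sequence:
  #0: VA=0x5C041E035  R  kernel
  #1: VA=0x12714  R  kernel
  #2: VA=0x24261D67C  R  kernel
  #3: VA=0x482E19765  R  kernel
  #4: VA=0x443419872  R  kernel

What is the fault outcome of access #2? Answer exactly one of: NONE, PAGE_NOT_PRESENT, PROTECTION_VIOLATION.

Per-access translation:
#0 VA=0x5C041E035 (r,kernel):
  [0] read 0x14 idx=23: raw=0x15007 flags P=1 W=1 U=1 S=0
  [1] read 0x15 idx=2: raw=0x16007 flags P=1 W=1 U=1 S=0
  [2] read 0x16 idx=30: raw=0x19007 flags P=1 W=1 U=1 S=0
  ✓ 0x19035  — 3 lookups
#1 VA=0x12714 (r,kernel):
  [0] read 0x14 idx=0: raw=0x1B007 flags P=1 W=1 U=1 S=0
  [1] read 0x1B idx=0: raw=0x1D007 flags P=1 W=1 U=1 S=0
  [2] read 0x1D idx=18: raw=0x1F007 flags P=1 W=1 U=1 S=0
  ✓ 0x1F714  — 3 lookups
#2 VA=0x24261D67C (r,kernel):
  [0] read 0x14 idx=9: raw=0x23007 flags P=1 W=1 U=1 S=0
  [1] read 0x23 idx=19: raw=0x27007 flags P=1 W=1 U=1 S=0
  [2] read 0x27 idx=29: raw=0x2B007 flags P=1 W=1 U=1 S=0
  ✓ 0x2B67C  — 3 lookups
#3 VA=0x482E19765 (r,kernel):
  [0] read 0x14 idx=18: raw=0x2D007 flags P=1 W=1 U=1 S=0
  [1] read 0x2D idx=23: raw=0x31007 flags P=1 W=1 U=1 S=0
  [2] read 0x31 idx=25: raw=0x34007 flags P=1 W=1 U=1 S=0
  ✓ 0x34765  — 3 lookups
#4 VA=0x443419872 (r,kernel):
  [0] read 0x14 idx=17: raw=0x37007 flags P=1 W=1 U=1 S=0
  [1] read 0x37 idx=26: raw=0x3B007 flags P=1 W=1 U=1 S=0
  [2] read 0x3B idx=25: raw=0x3E007 flags P=1 W=1 U=1 S=0
  ✓ 0x3E872  — 3 lookups

Access #2 fault: NONE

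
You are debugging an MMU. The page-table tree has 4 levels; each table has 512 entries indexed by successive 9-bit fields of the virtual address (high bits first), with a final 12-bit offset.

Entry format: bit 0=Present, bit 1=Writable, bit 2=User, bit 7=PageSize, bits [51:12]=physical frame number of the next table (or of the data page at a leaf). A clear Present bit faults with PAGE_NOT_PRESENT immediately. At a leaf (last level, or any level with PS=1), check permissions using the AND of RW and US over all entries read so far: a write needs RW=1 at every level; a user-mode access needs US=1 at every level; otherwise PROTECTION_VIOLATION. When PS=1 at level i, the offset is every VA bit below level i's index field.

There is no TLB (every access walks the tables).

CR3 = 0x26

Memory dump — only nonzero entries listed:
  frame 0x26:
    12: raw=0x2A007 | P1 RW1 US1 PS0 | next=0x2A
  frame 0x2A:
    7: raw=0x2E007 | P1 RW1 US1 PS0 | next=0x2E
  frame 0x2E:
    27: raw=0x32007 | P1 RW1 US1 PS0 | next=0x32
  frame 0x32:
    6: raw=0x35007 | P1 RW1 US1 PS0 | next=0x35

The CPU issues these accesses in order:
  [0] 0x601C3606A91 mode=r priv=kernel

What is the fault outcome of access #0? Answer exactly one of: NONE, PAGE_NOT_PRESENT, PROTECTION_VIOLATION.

Per-access translation:
#0 VA=0x601C3606A91 (r,kernel):
  L0: frame=0x26 idx=12 entry=0x2A007 [P=1 RW=1 US=1 PS=0]
  L1: frame=0x2A idx=7 entry=0x2E007 [P=1 RW=1 US=1 PS=0]
  L2: frame=0x2E idx=27 entry=0x32007 [P=1 RW=1 US=1 PS=0]
  L3: frame=0x32 idx=6 entry=0x35007 [P=1 RW=1 US=1 PS=0]
  → PA=0x35A91  (4 entries read)

Access #0 fault: NONE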